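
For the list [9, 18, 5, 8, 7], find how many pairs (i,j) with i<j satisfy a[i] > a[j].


For each element, count the later elements that are smaller than it:
  9 (index 0): smaller elements after it = [5, 8, 7] -> 3
  18 (index 1): smaller elements after it = [5, 8, 7] -> 3
  5 (index 2): smaller elements after it = [] -> 0
  8 (index 3): smaller elements after it = [7] -> 1
Total inversions = 3 + 3 + 0 + 1 = 7
Final answer: 7


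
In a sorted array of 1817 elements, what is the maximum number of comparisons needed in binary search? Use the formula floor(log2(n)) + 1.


Binary search halves the search space each step.
Maximum comparisons = floor(log2(1817)) + 1
log2(1817) = 10.8273
floor(log2(1817)) = 10, so 10 + 1 = 11
Final answer: 11


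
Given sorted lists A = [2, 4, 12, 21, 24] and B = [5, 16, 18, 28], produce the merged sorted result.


List A: [2, 4, 12, 21, 24]
List B: [5, 16, 18, 28]
Repeatedly compare the front elements and take the smaller:
  2 vs 5 -> take 2
  4 vs 5 -> take 4
  12 vs 5 -> take 5
  12 vs 16 -> take 12
  21 vs 16 -> take 16
  21 vs 18 -> take 18
  21 vs 28 -> take 21
  24 vs 28 -> take 24
  A is exhausted; append the rest of B: [28]
Final answer: [2, 4, 5, 12, 16, 18, 21, 24, 28]


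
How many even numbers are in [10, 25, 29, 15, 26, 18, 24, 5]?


Check each element:
  10 is even
  25 is odd
  29 is odd
  15 is odd
  26 is even
  18 is even
  24 is even
  5 is odd
Evens: [10, 26, 18, 24]
Count of evens = 4
Final answer: 4


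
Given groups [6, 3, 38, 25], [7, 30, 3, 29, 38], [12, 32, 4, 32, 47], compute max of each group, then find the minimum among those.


Find max of each group:
  Group 1: [6, 3, 38, 25] -> max = 38
  Group 2: [7, 30, 3, 29, 38] -> max = 38
  Group 3: [12, 32, 4, 32, 47] -> max = 47
Maxes: [38, 38, 47]
Minimum of maxes = 38
Final answer: 38


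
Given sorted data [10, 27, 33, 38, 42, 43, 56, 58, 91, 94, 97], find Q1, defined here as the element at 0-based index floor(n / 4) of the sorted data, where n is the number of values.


The list has n = 11 elements.
Q1 index = floor(11 / 4) = floor(2.75) = 2
Counting from index 0 in the sorted data, the element at index 2 is 33.
Final answer: 33


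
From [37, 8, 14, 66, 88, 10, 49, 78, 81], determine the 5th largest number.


Sort descending: [88, 81, 78, 66, 49, 37, 14, 10, 8]
The 5th element (1-indexed) is at index 4.
Value = 49
Final answer: 49


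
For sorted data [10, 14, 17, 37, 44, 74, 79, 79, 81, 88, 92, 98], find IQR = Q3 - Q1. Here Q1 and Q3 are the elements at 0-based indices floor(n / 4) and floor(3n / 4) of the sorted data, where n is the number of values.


The data has n = 12 elements.
Q1 index = floor(12 / 4) = floor(3) = 3; Q3 index = floor(3 * 12 / 4) = floor(9) = 9
Q1 = element at index 3 = 37
Q3 = element at index 9 = 88
IQR = 88 - 37 = 51
Final answer: 51


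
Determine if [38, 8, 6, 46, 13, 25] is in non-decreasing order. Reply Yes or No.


Check consecutive pairs:
  38 <= 8? False
  8 <= 6? False
  6 <= 46? True
  46 <= 13? False
  13 <= 25? True
3 consecutive pair(s) are out of order, so the list is not sorted.
Final answer: No


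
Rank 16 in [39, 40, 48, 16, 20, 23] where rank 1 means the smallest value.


Sort ascending: [16, 20, 23, 39, 40, 48]
Find 16 in the sorted list.
16 is at position 1 (1-indexed).
Final answer: 1


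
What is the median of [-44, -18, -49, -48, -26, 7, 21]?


First, sort the list: [-49, -48, -44, -26, -18, 7, 21]
The list has 7 elements (odd count).
The middle index is 3 (0-based), and the element there is -26.
Final answer: -26


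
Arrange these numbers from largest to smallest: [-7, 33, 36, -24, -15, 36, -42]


Original list: [-7, 33, 36, -24, -15, 36, -42]
Repeatedly take the largest remaining element:
  Remaining [-7, 33, 36, -24, -15, 36, -42] -> largest is 36
  Remaining [-7, 33, -24, -15, 36, -42] -> largest is 36
  Remaining [-7, 33, -24, -15, -42] -> largest is 33
  Remaining [-7, -24, -15, -42] -> largest is -7
  Remaining [-24, -15, -42] -> largest is -15
  Remaining [-24, -42] -> largest is -24
  Remaining [-42] -> largest is -42
Collecting the picks in order gives the descending list.
Final answer: [36, 36, 33, -7, -15, -24, -42]


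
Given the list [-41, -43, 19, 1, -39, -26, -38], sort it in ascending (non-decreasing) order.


Original list: [-41, -43, 19, 1, -39, -26, -38]
Repeatedly take the smallest remaining element:
  Remaining [-41, -43, 19, 1, -39, -26, -38] -> smallest is -43
  Remaining [-41, 19, 1, -39, -26, -38] -> smallest is -41
  Remaining [19, 1, -39, -26, -38] -> smallest is -39
  Remaining [19, 1, -26, -38] -> smallest is -38
  Remaining [19, 1, -26] -> smallest is -26
  Remaining [19, 1] -> smallest is 1
  Remaining [19] -> smallest is 19
Collecting the picks in order gives the sorted list.
Final answer: [-43, -41, -39, -38, -26, 1, 19]


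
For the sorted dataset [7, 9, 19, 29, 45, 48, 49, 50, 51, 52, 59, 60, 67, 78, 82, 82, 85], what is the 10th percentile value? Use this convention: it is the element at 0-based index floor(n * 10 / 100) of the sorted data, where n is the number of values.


The dataset has n = 17 elements.
Index = floor(17 * 10 / 100) = floor(170 / 100) = floor(1.7) = 1
Counting from index 0 in the sorted data, the element at index 1 is 9.
Final answer: 9


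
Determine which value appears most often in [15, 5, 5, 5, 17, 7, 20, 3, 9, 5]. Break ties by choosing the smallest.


Count the frequency of each value:
  3 appears 1 time(s)
  5 appears 4 time(s)
  7 appears 1 time(s)
  9 appears 1 time(s)
  15 appears 1 time(s)
  17 appears 1 time(s)
  20 appears 1 time(s)
Maximum frequency is 4.
Only 5 reaches that frequency, so it is the mode.
Final answer: 5


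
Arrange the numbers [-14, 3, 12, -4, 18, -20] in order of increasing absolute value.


Compute absolute values:
  |-14| = 14
  |3| = 3
  |12| = 12
  |-4| = 4
  |18| = 18
  |-20| = 20
Absolute values in increasing order: 3 < 4 < 12 < 14 < 18 < 20
Listing the original numbers in that order gives the answer.
Final answer: [3, -4, 12, -14, 18, -20]


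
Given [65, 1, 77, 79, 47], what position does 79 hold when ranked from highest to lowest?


Sort descending: [79, 77, 65, 47, 1]
Find 79 in the sorted list.
79 is at position 1.
Final answer: 1


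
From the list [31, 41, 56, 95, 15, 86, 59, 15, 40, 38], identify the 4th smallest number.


Sort ascending: [15, 15, 31, 38, 40, 41, 56, 59, 86, 95]
The 4th element (1-indexed) is at index 3.
Value = 38
Final answer: 38


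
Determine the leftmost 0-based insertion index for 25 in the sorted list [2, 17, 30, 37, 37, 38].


List is sorted: [2, 17, 30, 37, 37, 38]
We need the leftmost position where 25 can be inserted, i.e. the first index whose element is >= 25 (or the end of the list if none is).
Binary search with low=0, high=6 (0-based indices):
  low=0, high=6, mid=3: a[3]=37 >= 25, so high = 3
  low=0, high=3, mid=1: a[1]=17 < 25, so low = 2
  low=2, high=3, mid=2: a[2]=30 >= 25, so high = 2
Now low = high = 2, so the insertion index is 2.
Final answer: 2


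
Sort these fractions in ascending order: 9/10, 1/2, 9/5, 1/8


Convert to decimal for comparison:
  9/10 = 0.9
  1/2 = 0.5
  9/5 = 1.8
  1/8 = 0.125
Decimals in increasing order: 0.125 < 0.5 < 0.9 < 1.8
Writing each back as its fraction gives the sorted order.
Final answer: 1/8, 1/2, 9/10, 9/5


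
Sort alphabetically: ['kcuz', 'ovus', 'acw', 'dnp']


Compare strings character by character (the first differing letter decides):
  'acw' < 'dnp' since 'a' < 'd' at position 1
  'dnp' < 'kcuz' since 'd' < 'k' at position 1
  'kcuz' < 'ovus' since 'k' < 'o' at position 1
Chaining these comparisons gives the alphabetical order.
Final answer: ['acw', 'dnp', 'kcuz', 'ovus']


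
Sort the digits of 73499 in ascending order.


The number 73499 has digits: 7, 3, 4, 9, 9
Sorted: 3, 4, 7, 9, 9
Joining the sorted digits gives the result.
Final answer: 34799


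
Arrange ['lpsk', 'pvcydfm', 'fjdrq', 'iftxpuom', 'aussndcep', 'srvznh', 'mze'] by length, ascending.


Compute lengths:
  'lpsk' has length 4
  'pvcydfm' has length 7
  'fjdrq' has length 5
  'iftxpuom' has length 8
  'aussndcep' has length 9
  'srvznh' has length 6
  'mze' has length 3
Lengths in increasing order: 3 < 4 < 5 < 6 < 7 < 8 < 9
Listing the words in that order gives the answer.
Final answer: ['mze', 'lpsk', 'fjdrq', 'srvznh', 'pvcydfm', 'iftxpuom', 'aussndcep']


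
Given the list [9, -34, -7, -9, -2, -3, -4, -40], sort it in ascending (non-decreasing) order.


Original list: [9, -34, -7, -9, -2, -3, -4, -40]
Repeatedly take the smallest remaining element:
  Remaining [9, -34, -7, -9, -2, -3, -4, -40] -> smallest is -40
  Remaining [9, -34, -7, -9, -2, -3, -4] -> smallest is -34
  Remaining [9, -7, -9, -2, -3, -4] -> smallest is -9
  Remaining [9, -7, -2, -3, -4] -> smallest is -7
  Remaining [9, -2, -3, -4] -> smallest is -4
  Remaining [9, -2, -3] -> smallest is -3
  Remaining [9, -2] -> smallest is -2
  Remaining [9] -> smallest is 9
Collecting the picks in order gives the sorted list.
Final answer: [-40, -34, -9, -7, -4, -3, -2, 9]


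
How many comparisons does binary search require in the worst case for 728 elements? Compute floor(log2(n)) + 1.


Binary search halves the search space each step.
Maximum comparisons = floor(log2(728)) + 1
log2(728) = 9.5078
floor(log2(728)) = 9, so 9 + 1 = 10
Final answer: 10


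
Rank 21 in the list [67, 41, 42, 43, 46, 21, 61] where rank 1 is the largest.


Sort descending: [67, 61, 46, 43, 42, 41, 21]
Find 21 in the sorted list.
21 is at position 7.
Final answer: 7


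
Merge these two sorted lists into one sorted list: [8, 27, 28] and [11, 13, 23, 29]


List A: [8, 27, 28]
List B: [11, 13, 23, 29]
Repeatedly compare the front elements and take the smaller:
  8 vs 11 -> take 8
  27 vs 11 -> take 11
  27 vs 13 -> take 13
  27 vs 23 -> take 23
  27 vs 29 -> take 27
  28 vs 29 -> take 28
  A is exhausted; append the rest of B: [29]
Final answer: [8, 11, 13, 23, 27, 28, 29]


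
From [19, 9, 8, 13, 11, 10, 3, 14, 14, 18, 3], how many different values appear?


List all unique values:
Distinct values: [3, 8, 9, 10, 11, 13, 14, 18, 19]
Count = 9
Final answer: 9


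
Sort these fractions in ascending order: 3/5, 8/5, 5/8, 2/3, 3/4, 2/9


Convert to decimal for comparison:
  3/5 = 0.6
  8/5 = 1.6
  5/8 = 0.625
  2/3 = 0.6667
  3/4 = 0.75
  2/9 = 0.2222
Decimals in increasing order: 0.2222 < 0.6 < 0.625 < 0.6667 < 0.75 < 1.6
Writing each back as its fraction gives the sorted order.
Final answer: 2/9, 3/5, 5/8, 2/3, 3/4, 8/5


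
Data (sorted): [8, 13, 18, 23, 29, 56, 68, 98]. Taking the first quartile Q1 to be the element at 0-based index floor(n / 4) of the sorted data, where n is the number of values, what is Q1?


The list has n = 8 elements.
Q1 index = floor(8 / 4) = floor(2) = 2
Counting from index 0 in the sorted data, the element at index 2 is 18.
Final answer: 18


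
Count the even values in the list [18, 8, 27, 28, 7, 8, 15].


Check each element:
  18 is even
  8 is even
  27 is odd
  28 is even
  7 is odd
  8 is even
  15 is odd
Evens: [18, 8, 28, 8]
Count of evens = 4
Final answer: 4


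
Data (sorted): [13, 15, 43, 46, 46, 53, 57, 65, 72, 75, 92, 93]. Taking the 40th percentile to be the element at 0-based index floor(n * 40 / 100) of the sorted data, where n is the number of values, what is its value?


The dataset has n = 12 elements.
Index = floor(12 * 40 / 100) = floor(480 / 100) = floor(4.8) = 4
Counting from index 0 in the sorted data, the element at index 4 is 46.
Final answer: 46


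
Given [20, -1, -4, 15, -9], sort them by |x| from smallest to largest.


Compute absolute values:
  |20| = 20
  |-1| = 1
  |-4| = 4
  |15| = 15
  |-9| = 9
Absolute values in increasing order: 1 < 4 < 9 < 15 < 20
Listing the original numbers in that order gives the answer.
Final answer: [-1, -4, -9, 15, 20]


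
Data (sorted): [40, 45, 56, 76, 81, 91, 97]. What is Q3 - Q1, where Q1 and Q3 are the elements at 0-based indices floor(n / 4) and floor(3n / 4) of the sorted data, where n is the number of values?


The data has n = 7 elements.
Q1 index = floor(7 / 4) = floor(1.75) = 1; Q3 index = floor(3 * 7 / 4) = floor(5.25) = 5
Q1 = element at index 1 = 45
Q3 = element at index 5 = 91
IQR = 91 - 45 = 46
Final answer: 46


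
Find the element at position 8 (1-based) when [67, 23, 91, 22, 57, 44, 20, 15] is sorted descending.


Sort descending: [91, 67, 57, 44, 23, 22, 20, 15]
The 8th element (1-indexed) is at index 7.
Value = 15
Final answer: 15


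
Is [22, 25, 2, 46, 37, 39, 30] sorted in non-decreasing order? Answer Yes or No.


Check consecutive pairs:
  22 <= 25? True
  25 <= 2? False
  2 <= 46? True
  46 <= 37? False
  37 <= 39? True
  39 <= 30? False
3 consecutive pair(s) are out of order, so the list is not sorted.
Final answer: No


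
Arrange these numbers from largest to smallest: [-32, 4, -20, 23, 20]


Original list: [-32, 4, -20, 23, 20]
Repeatedly take the largest remaining element:
  Remaining [-32, 4, -20, 23, 20] -> largest is 23
  Remaining [-32, 4, -20, 20] -> largest is 20
  Remaining [-32, 4, -20] -> largest is 4
  Remaining [-32, -20] -> largest is -20
  Remaining [-32] -> largest is -32
Collecting the picks in order gives the descending list.
Final answer: [23, 20, 4, -20, -32]


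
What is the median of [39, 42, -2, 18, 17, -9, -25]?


First, sort the list: [-25, -9, -2, 17, 18, 39, 42]
The list has 7 elements (odd count).
The middle index is 3 (0-based), and the element there is 17.
Final answer: 17


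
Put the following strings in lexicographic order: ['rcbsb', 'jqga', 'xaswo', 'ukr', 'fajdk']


Compare strings character by character (the first differing letter decides):
  'fajdk' < 'jqga' since 'f' < 'j' at position 1
  'jqga' < 'rcbsb' since 'j' < 'r' at position 1
  'rcbsb' < 'ukr' since 'r' < 'u' at position 1
  'ukr' < 'xaswo' since 'u' < 'x' at position 1
Chaining these comparisons gives the alphabetical order.
Final answer: ['fajdk', 'jqga', 'rcbsb', 'ukr', 'xaswo']


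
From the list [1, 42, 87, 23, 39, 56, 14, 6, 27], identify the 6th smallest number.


Sort ascending: [1, 6, 14, 23, 27, 39, 42, 56, 87]
The 6th element (1-indexed) is at index 5.
Value = 39
Final answer: 39


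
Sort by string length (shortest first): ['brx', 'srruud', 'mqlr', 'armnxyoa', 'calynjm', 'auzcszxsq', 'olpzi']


Compute lengths:
  'brx' has length 3
  'srruud' has length 6
  'mqlr' has length 4
  'armnxyoa' has length 8
  'calynjm' has length 7
  'auzcszxsq' has length 9
  'olpzi' has length 5
Lengths in increasing order: 3 < 4 < 5 < 6 < 7 < 8 < 9
Listing the words in that order gives the answer.
Final answer: ['brx', 'mqlr', 'olpzi', 'srruud', 'calynjm', 'armnxyoa', 'auzcszxsq']


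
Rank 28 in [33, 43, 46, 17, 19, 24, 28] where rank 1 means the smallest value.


Sort ascending: [17, 19, 24, 28, 33, 43, 46]
Find 28 in the sorted list.
28 is at position 4 (1-indexed).
Final answer: 4


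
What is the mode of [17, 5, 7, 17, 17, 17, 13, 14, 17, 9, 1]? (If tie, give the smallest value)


Count the frequency of each value:
  1 appears 1 time(s)
  5 appears 1 time(s)
  7 appears 1 time(s)
  9 appears 1 time(s)
  13 appears 1 time(s)
  14 appears 1 time(s)
  17 appears 5 time(s)
Maximum frequency is 5.
Only 17 reaches that frequency, so it is the mode.
Final answer: 17


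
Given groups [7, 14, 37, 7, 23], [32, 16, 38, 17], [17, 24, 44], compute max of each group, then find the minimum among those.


Find max of each group:
  Group 1: [7, 14, 37, 7, 23] -> max = 37
  Group 2: [32, 16, 38, 17] -> max = 38
  Group 3: [17, 24, 44] -> max = 44
Maxes: [37, 38, 44]
Minimum of maxes = 37
Final answer: 37


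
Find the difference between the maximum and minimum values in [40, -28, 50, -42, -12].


Maximum value: 50
Minimum value: -42
Range = 50 - (-42) = 92
Final answer: 92


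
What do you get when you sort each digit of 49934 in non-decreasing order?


The number 49934 has digits: 4, 9, 9, 3, 4
Sorted: 3, 4, 4, 9, 9
Joining the sorted digits gives the result.
Final answer: 34499


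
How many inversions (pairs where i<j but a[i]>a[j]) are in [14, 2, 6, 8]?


For each element, count the later elements that are smaller than it:
  14 (index 0): smaller elements after it = [2, 6, 8] -> 3
  2 (index 1): smaller elements after it = [] -> 0
  6 (index 2): smaller elements after it = [] -> 0
Total inversions = 3 + 0 + 0 = 3
Final answer: 3


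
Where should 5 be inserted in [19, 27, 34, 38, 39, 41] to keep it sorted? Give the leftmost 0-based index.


List is sorted: [19, 27, 34, 38, 39, 41]
We need the leftmost position where 5 can be inserted, i.e. the first index whose element is >= 5 (or the end of the list if none is).
Binary search with low=0, high=6 (0-based indices):
  low=0, high=6, mid=3: a[3]=38 >= 5, so high = 3
  low=0, high=3, mid=1: a[1]=27 >= 5, so high = 1
  low=0, high=1, mid=0: a[0]=19 >= 5, so high = 0
Now low = high = 0, so the insertion index is 0.
Final answer: 0


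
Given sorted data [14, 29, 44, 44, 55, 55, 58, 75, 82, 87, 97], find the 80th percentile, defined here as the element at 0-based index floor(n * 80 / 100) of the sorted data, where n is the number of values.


The dataset has n = 11 elements.
Index = floor(11 * 80 / 100) = floor(880 / 100) = floor(8.8) = 8
Counting from index 0 in the sorted data, the element at index 8 is 82.
Final answer: 82


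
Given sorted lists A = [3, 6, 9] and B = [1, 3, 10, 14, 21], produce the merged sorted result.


List A: [3, 6, 9]
List B: [1, 3, 10, 14, 21]
Repeatedly compare the front elements and take the smaller:
  3 vs 1 -> take 1
  3 vs 3 -> take 3
  6 vs 3 -> take 3
  6 vs 10 -> take 6
  9 vs 10 -> take 9
  A is exhausted; append the rest of B: [10, 14, 21]
Final answer: [1, 3, 3, 6, 9, 10, 14, 21]


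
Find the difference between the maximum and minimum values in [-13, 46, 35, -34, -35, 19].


Maximum value: 46
Minimum value: -35
Range = 46 - (-35) = 81
Final answer: 81


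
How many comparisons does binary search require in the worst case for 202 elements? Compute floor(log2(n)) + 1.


Binary search halves the search space each step.
Maximum comparisons = floor(log2(202)) + 1
log2(202) = 7.6582
floor(log2(202)) = 7, so 7 + 1 = 8
Final answer: 8


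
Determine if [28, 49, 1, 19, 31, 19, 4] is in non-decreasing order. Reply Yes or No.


Check consecutive pairs:
  28 <= 49? True
  49 <= 1? False
  1 <= 19? True
  19 <= 31? True
  31 <= 19? False
  19 <= 4? False
3 consecutive pair(s) are out of order, so the list is not sorted.
Final answer: No


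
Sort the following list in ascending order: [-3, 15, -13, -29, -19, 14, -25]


Original list: [-3, 15, -13, -29, -19, 14, -25]
Repeatedly take the smallest remaining element:
  Remaining [-3, 15, -13, -29, -19, 14, -25] -> smallest is -29
  Remaining [-3, 15, -13, -19, 14, -25] -> smallest is -25
  Remaining [-3, 15, -13, -19, 14] -> smallest is -19
  Remaining [-3, 15, -13, 14] -> smallest is -13
  Remaining [-3, 15, 14] -> smallest is -3
  Remaining [15, 14] -> smallest is 14
  Remaining [15] -> smallest is 15
Collecting the picks in order gives the sorted list.
Final answer: [-29, -25, -19, -13, -3, 14, 15]


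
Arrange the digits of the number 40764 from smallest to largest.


The number 40764 has digits: 4, 0, 7, 6, 4
Sorted: 0, 4, 4, 6, 7
Joining the sorted digits gives the result.
Final answer: 04467


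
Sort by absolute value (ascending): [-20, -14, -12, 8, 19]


Compute absolute values:
  |-20| = 20
  |-14| = 14
  |-12| = 12
  |8| = 8
  |19| = 19
Absolute values in increasing order: 8 < 12 < 14 < 19 < 20
Listing the original numbers in that order gives the answer.
Final answer: [8, -12, -14, 19, -20]


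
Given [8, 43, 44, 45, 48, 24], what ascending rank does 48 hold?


Sort ascending: [8, 24, 43, 44, 45, 48]
Find 48 in the sorted list.
48 is at position 6 (1-indexed).
Final answer: 6


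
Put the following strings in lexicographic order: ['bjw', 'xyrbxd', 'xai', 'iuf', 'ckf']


Compare strings character by character (the first differing letter decides):
  'bjw' < 'ckf' since 'b' < 'c' at position 1
  'ckf' < 'iuf' since 'c' < 'i' at position 1
  'iuf' < 'xai' since 'i' < 'x' at position 1
  'xai' < 'xyrbxd' since 'a' < 'y' at position 2
Chaining these comparisons gives the alphabetical order.
Final answer: ['bjw', 'ckf', 'iuf', 'xai', 'xyrbxd']


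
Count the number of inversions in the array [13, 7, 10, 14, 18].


For each element, count the later elements that are smaller than it:
  13 (index 0): smaller elements after it = [7, 10] -> 2
  7 (index 1): smaller elements after it = [] -> 0
  10 (index 2): smaller elements after it = [] -> 0
  14 (index 3): smaller elements after it = [] -> 0
Total inversions = 2 + 0 + 0 + 0 = 2
Final answer: 2


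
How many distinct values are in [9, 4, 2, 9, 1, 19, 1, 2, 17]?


List all unique values:
Distinct values: [1, 2, 4, 9, 17, 19]
Count = 6
Final answer: 6


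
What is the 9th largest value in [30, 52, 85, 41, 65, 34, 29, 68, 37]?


Sort descending: [85, 68, 65, 52, 41, 37, 34, 30, 29]
The 9th element (1-indexed) is at index 8.
Value = 29
Final answer: 29


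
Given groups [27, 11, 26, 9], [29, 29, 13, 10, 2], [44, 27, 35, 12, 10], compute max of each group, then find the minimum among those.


Find max of each group:
  Group 1: [27, 11, 26, 9] -> max = 27
  Group 2: [29, 29, 13, 10, 2] -> max = 29
  Group 3: [44, 27, 35, 12, 10] -> max = 44
Maxes: [27, 29, 44]
Minimum of maxes = 27
Final answer: 27


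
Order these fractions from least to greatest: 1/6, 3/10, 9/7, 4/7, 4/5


Convert to decimal for comparison:
  1/6 = 0.1667
  3/10 = 0.3
  9/7 = 1.2857
  4/7 = 0.5714
  4/5 = 0.8
Decimals in increasing order: 0.1667 < 0.3 < 0.5714 < 0.8 < 1.2857
Writing each back as its fraction gives the sorted order.
Final answer: 1/6, 3/10, 4/7, 4/5, 9/7


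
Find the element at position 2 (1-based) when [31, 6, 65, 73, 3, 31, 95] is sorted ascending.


Sort ascending: [3, 6, 31, 31, 65, 73, 95]
The 2nd element (1-indexed) is at index 1.
Value = 6
Final answer: 6


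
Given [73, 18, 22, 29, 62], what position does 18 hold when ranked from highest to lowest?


Sort descending: [73, 62, 29, 22, 18]
Find 18 in the sorted list.
18 is at position 5.
Final answer: 5


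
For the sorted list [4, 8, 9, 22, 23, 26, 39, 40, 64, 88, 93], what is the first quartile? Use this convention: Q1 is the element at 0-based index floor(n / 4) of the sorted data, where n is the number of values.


The list has n = 11 elements.
Q1 index = floor(11 / 4) = floor(2.75) = 2
Counting from index 0 in the sorted data, the element at index 2 is 9.
Final answer: 9


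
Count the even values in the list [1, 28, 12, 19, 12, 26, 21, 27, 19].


Check each element:
  1 is odd
  28 is even
  12 is even
  19 is odd
  12 is even
  26 is even
  21 is odd
  27 is odd
  19 is odd
Evens: [28, 12, 12, 26]
Count of evens = 4
Final answer: 4


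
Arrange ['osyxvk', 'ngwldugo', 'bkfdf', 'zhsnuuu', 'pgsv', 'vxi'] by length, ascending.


Compute lengths:
  'osyxvk' has length 6
  'ngwldugo' has length 8
  'bkfdf' has length 5
  'zhsnuuu' has length 7
  'pgsv' has length 4
  'vxi' has length 3
Lengths in increasing order: 3 < 4 < 5 < 6 < 7 < 8
Listing the words in that order gives the answer.
Final answer: ['vxi', 'pgsv', 'bkfdf', 'osyxvk', 'zhsnuuu', 'ngwldugo']


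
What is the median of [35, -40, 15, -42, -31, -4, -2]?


First, sort the list: [-42, -40, -31, -4, -2, 15, 35]
The list has 7 elements (odd count).
The middle index is 3 (0-based), and the element there is -4.
Final answer: -4


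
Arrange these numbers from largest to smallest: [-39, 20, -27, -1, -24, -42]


Original list: [-39, 20, -27, -1, -24, -42]
Repeatedly take the largest remaining element:
  Remaining [-39, 20, -27, -1, -24, -42] -> largest is 20
  Remaining [-39, -27, -1, -24, -42] -> largest is -1
  Remaining [-39, -27, -24, -42] -> largest is -24
  Remaining [-39, -27, -42] -> largest is -27
  Remaining [-39, -42] -> largest is -39
  Remaining [-42] -> largest is -42
Collecting the picks in order gives the descending list.
Final answer: [20, -1, -24, -27, -39, -42]


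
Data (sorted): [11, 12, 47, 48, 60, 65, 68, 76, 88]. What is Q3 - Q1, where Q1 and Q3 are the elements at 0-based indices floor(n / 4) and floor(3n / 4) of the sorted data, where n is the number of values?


The data has n = 9 elements.
Q1 index = floor(9 / 4) = floor(2.25) = 2; Q3 index = floor(3 * 9 / 4) = floor(6.75) = 6
Q1 = element at index 2 = 47
Q3 = element at index 6 = 68
IQR = 68 - 47 = 21
Final answer: 21


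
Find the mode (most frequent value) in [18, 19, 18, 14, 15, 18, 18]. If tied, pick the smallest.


Count the frequency of each value:
  14 appears 1 time(s)
  15 appears 1 time(s)
  18 appears 4 time(s)
  19 appears 1 time(s)
Maximum frequency is 4.
Only 18 reaches that frequency, so it is the mode.
Final answer: 18


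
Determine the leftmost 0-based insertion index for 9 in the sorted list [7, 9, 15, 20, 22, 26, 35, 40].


List is sorted: [7, 9, 15, 20, 22, 26, 35, 40]
We need the leftmost position where 9 can be inserted, i.e. the first index whose element is >= 9 (or the end of the list if none is).
Binary search with low=0, high=8 (0-based indices):
  low=0, high=8, mid=4: a[4]=22 >= 9, so high = 4
  low=0, high=4, mid=2: a[2]=15 >= 9, so high = 2
  low=0, high=2, mid=1: a[1]=9 >= 9, so high = 1
  low=0, high=1, mid=0: a[0]=7 < 9, so low = 1
Now low = high = 1, so the insertion index is 1.
Final answer: 1


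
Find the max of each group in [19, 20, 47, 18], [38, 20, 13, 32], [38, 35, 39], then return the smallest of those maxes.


Find max of each group:
  Group 1: [19, 20, 47, 18] -> max = 47
  Group 2: [38, 20, 13, 32] -> max = 38
  Group 3: [38, 35, 39] -> max = 39
Maxes: [47, 38, 39]
Minimum of maxes = 38
Final answer: 38


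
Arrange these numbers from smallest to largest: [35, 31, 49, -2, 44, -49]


Original list: [35, 31, 49, -2, 44, -49]
Repeatedly take the smallest remaining element:
  Remaining [35, 31, 49, -2, 44, -49] -> smallest is -49
  Remaining [35, 31, 49, -2, 44] -> smallest is -2
  Remaining [35, 31, 49, 44] -> smallest is 31
  Remaining [35, 49, 44] -> smallest is 35
  Remaining [49, 44] -> smallest is 44
  Remaining [49] -> smallest is 49
Collecting the picks in order gives the sorted list.
Final answer: [-49, -2, 31, 35, 44, 49]


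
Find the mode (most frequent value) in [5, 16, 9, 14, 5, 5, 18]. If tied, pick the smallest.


Count the frequency of each value:
  5 appears 3 time(s)
  9 appears 1 time(s)
  14 appears 1 time(s)
  16 appears 1 time(s)
  18 appears 1 time(s)
Maximum frequency is 3.
Only 5 reaches that frequency, so it is the mode.
Final answer: 5


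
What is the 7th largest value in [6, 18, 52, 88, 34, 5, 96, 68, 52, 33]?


Sort descending: [96, 88, 68, 52, 52, 34, 33, 18, 6, 5]
The 7th element (1-indexed) is at index 6.
Value = 33
Final answer: 33


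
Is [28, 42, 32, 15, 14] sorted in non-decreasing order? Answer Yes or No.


Check consecutive pairs:
  28 <= 42? True
  42 <= 32? False
  32 <= 15? False
  15 <= 14? False
3 consecutive pair(s) are out of order, so the list is not sorted.
Final answer: No


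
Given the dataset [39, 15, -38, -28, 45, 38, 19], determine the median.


First, sort the list: [-38, -28, 15, 19, 38, 39, 45]
The list has 7 elements (odd count).
The middle index is 3 (0-based), and the element there is 19.
Final answer: 19


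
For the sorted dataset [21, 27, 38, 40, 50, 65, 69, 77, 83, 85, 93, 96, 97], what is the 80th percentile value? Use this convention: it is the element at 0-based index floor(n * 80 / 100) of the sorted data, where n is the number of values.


The dataset has n = 13 elements.
Index = floor(13 * 80 / 100) = floor(1040 / 100) = floor(10.4) = 10
Counting from index 0 in the sorted data, the element at index 10 is 93.
Final answer: 93


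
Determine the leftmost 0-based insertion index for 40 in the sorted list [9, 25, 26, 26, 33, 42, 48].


List is sorted: [9, 25, 26, 26, 33, 42, 48]
We need the leftmost position where 40 can be inserted, i.e. the first index whose element is >= 40 (or the end of the list if none is).
Binary search with low=0, high=7 (0-based indices):
  low=0, high=7, mid=3: a[3]=26 < 40, so low = 4
  low=4, high=7, mid=5: a[5]=42 >= 40, so high = 5
  low=4, high=5, mid=4: a[4]=33 < 40, so low = 5
Now low = high = 5, so the insertion index is 5.
Final answer: 5


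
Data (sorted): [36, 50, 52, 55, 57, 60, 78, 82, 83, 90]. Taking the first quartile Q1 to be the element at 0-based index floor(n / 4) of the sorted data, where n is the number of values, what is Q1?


The list has n = 10 elements.
Q1 index = floor(10 / 4) = floor(2.5) = 2
Counting from index 0 in the sorted data, the element at index 2 is 52.
Final answer: 52


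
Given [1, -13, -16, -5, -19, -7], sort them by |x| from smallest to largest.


Compute absolute values:
  |1| = 1
  |-13| = 13
  |-16| = 16
  |-5| = 5
  |-19| = 19
  |-7| = 7
Absolute values in increasing order: 1 < 5 < 7 < 13 < 16 < 19
Listing the original numbers in that order gives the answer.
Final answer: [1, -5, -7, -13, -16, -19]


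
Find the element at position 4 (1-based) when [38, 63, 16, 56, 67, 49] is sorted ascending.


Sort ascending: [16, 38, 49, 56, 63, 67]
The 4th element (1-indexed) is at index 3.
Value = 56
Final answer: 56


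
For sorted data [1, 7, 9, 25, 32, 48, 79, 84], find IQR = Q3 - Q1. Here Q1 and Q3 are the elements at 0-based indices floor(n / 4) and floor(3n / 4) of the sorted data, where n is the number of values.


The data has n = 8 elements.
Q1 index = floor(8 / 4) = floor(2) = 2; Q3 index = floor(3 * 8 / 4) = floor(6) = 6
Q1 = element at index 2 = 9
Q3 = element at index 6 = 79
IQR = 79 - 9 = 70
Final answer: 70


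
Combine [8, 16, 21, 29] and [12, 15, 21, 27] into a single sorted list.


List A: [8, 16, 21, 29]
List B: [12, 15, 21, 27]
Repeatedly compare the front elements and take the smaller:
  8 vs 12 -> take 8
  16 vs 12 -> take 12
  16 vs 15 -> take 15
  16 vs 21 -> take 16
  21 vs 21 -> take 21
  29 vs 21 -> take 21
  29 vs 27 -> take 27
  B is exhausted; append the rest of A: [29]
Final answer: [8, 12, 15, 16, 21, 21, 27, 29]


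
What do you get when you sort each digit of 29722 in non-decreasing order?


The number 29722 has digits: 2, 9, 7, 2, 2
Sorted: 2, 2, 2, 7, 9
Joining the sorted digits gives the result.
Final answer: 22279


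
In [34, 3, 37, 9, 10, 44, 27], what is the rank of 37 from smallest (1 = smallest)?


Sort ascending: [3, 9, 10, 27, 34, 37, 44]
Find 37 in the sorted list.
37 is at position 6 (1-indexed).
Final answer: 6


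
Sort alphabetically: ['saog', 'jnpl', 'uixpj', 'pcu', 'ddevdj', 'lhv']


Compare strings character by character (the first differing letter decides):
  'ddevdj' < 'jnpl' since 'd' < 'j' at position 1
  'jnpl' < 'lhv' since 'j' < 'l' at position 1
  'lhv' < 'pcu' since 'l' < 'p' at position 1
  'pcu' < 'saog' since 'p' < 's' at position 1
  'saog' < 'uixpj' since 's' < 'u' at position 1
Chaining these comparisons gives the alphabetical order.
Final answer: ['ddevdj', 'jnpl', 'lhv', 'pcu', 'saog', 'uixpj']


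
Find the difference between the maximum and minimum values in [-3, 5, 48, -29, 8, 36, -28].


Maximum value: 48
Minimum value: -29
Range = 48 - (-29) = 77
Final answer: 77


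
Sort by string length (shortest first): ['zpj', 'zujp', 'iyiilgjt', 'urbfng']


Compute lengths:
  'zpj' has length 3
  'zujp' has length 4
  'iyiilgjt' has length 8
  'urbfng' has length 6
Lengths in increasing order: 3 < 4 < 6 < 8
Listing the words in that order gives the answer.
Final answer: ['zpj', 'zujp', 'urbfng', 'iyiilgjt']


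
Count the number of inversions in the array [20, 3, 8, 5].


For each element, count the later elements that are smaller than it:
  20 (index 0): smaller elements after it = [3, 8, 5] -> 3
  3 (index 1): smaller elements after it = [] -> 0
  8 (index 2): smaller elements after it = [5] -> 1
Total inversions = 3 + 0 + 1 = 4
Final answer: 4


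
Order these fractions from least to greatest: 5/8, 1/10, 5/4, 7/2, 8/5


Convert to decimal for comparison:
  5/8 = 0.625
  1/10 = 0.1
  5/4 = 1.25
  7/2 = 3.5
  8/5 = 1.6
Decimals in increasing order: 0.1 < 0.625 < 1.25 < 1.6 < 3.5
Writing each back as its fraction gives the sorted order.
Final answer: 1/10, 5/8, 5/4, 8/5, 7/2


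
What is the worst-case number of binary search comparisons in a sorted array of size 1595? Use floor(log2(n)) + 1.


Binary search halves the search space each step.
Maximum comparisons = floor(log2(1595)) + 1
log2(1595) = 10.6393
floor(log2(1595)) = 10, so 10 + 1 = 11
Final answer: 11


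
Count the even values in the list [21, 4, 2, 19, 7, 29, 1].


Check each element:
  21 is odd
  4 is even
  2 is even
  19 is odd
  7 is odd
  29 is odd
  1 is odd
Evens: [4, 2]
Count of evens = 2
Final answer: 2


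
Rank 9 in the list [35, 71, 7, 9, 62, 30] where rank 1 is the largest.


Sort descending: [71, 62, 35, 30, 9, 7]
Find 9 in the sorted list.
9 is at position 5.
Final answer: 5


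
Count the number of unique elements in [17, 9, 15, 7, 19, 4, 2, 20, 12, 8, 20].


List all unique values:
Distinct values: [2, 4, 7, 8, 9, 12, 15, 17, 19, 20]
Count = 10
Final answer: 10


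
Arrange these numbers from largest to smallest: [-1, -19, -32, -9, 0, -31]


Original list: [-1, -19, -32, -9, 0, -31]
Repeatedly take the largest remaining element:
  Remaining [-1, -19, -32, -9, 0, -31] -> largest is 0
  Remaining [-1, -19, -32, -9, -31] -> largest is -1
  Remaining [-19, -32, -9, -31] -> largest is -9
  Remaining [-19, -32, -31] -> largest is -19
  Remaining [-32, -31] -> largest is -31
  Remaining [-32] -> largest is -32
Collecting the picks in order gives the descending list.
Final answer: [0, -1, -9, -19, -31, -32]


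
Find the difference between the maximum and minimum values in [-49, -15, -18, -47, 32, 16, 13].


Maximum value: 32
Minimum value: -49
Range = 32 - (-49) = 81
Final answer: 81


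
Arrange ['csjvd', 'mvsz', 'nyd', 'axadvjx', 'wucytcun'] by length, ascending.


Compute lengths:
  'csjvd' has length 5
  'mvsz' has length 4
  'nyd' has length 3
  'axadvjx' has length 7
  'wucytcun' has length 8
Lengths in increasing order: 3 < 4 < 5 < 7 < 8
Listing the words in that order gives the answer.
Final answer: ['nyd', 'mvsz', 'csjvd', 'axadvjx', 'wucytcun']


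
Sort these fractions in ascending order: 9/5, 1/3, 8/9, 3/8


Convert to decimal for comparison:
  9/5 = 1.8
  1/3 = 0.3333
  8/9 = 0.8889
  3/8 = 0.375
Decimals in increasing order: 0.3333 < 0.375 < 0.8889 < 1.8
Writing each back as its fraction gives the sorted order.
Final answer: 1/3, 3/8, 8/9, 9/5


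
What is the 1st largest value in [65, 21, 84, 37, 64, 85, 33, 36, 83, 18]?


Sort descending: [85, 84, 83, 65, 64, 37, 36, 33, 21, 18]
The 1st element (1-indexed) is at index 0.
Value = 85
Final answer: 85


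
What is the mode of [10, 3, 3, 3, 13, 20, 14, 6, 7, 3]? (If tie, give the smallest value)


Count the frequency of each value:
  3 appears 4 time(s)
  6 appears 1 time(s)
  7 appears 1 time(s)
  10 appears 1 time(s)
  13 appears 1 time(s)
  14 appears 1 time(s)
  20 appears 1 time(s)
Maximum frequency is 4.
Only 3 reaches that frequency, so it is the mode.
Final answer: 3


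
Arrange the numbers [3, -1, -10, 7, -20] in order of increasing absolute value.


Compute absolute values:
  |3| = 3
  |-1| = 1
  |-10| = 10
  |7| = 7
  |-20| = 20
Absolute values in increasing order: 1 < 3 < 7 < 10 < 20
Listing the original numbers in that order gives the answer.
Final answer: [-1, 3, 7, -10, -20]


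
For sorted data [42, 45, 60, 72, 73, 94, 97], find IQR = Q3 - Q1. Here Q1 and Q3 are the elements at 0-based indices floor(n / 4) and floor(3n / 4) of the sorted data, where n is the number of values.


The data has n = 7 elements.
Q1 index = floor(7 / 4) = floor(1.75) = 1; Q3 index = floor(3 * 7 / 4) = floor(5.25) = 5
Q1 = element at index 1 = 45
Q3 = element at index 5 = 94
IQR = 94 - 45 = 49
Final answer: 49


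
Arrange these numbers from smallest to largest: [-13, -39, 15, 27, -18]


Original list: [-13, -39, 15, 27, -18]
Repeatedly take the smallest remaining element:
  Remaining [-13, -39, 15, 27, -18] -> smallest is -39
  Remaining [-13, 15, 27, -18] -> smallest is -18
  Remaining [-13, 15, 27] -> smallest is -13
  Remaining [15, 27] -> smallest is 15
  Remaining [27] -> smallest is 27
Collecting the picks in order gives the sorted list.
Final answer: [-39, -18, -13, 15, 27]


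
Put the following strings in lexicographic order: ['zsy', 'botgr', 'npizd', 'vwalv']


Compare strings character by character (the first differing letter decides):
  'botgr' < 'npizd' since 'b' < 'n' at position 1
  'npizd' < 'vwalv' since 'n' < 'v' at position 1
  'vwalv' < 'zsy' since 'v' < 'z' at position 1
Chaining these comparisons gives the alphabetical order.
Final answer: ['botgr', 'npizd', 'vwalv', 'zsy']


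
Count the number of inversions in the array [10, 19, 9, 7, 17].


For each element, count the later elements that are smaller than it:
  10 (index 0): smaller elements after it = [9, 7] -> 2
  19 (index 1): smaller elements after it = [9, 7, 17] -> 3
  9 (index 2): smaller elements after it = [7] -> 1
  7 (index 3): smaller elements after it = [] -> 0
Total inversions = 2 + 3 + 1 + 0 = 6
Final answer: 6


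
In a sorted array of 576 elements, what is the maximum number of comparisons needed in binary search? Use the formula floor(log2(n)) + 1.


Binary search halves the search space each step.
Maximum comparisons = floor(log2(576)) + 1
log2(576) = 9.1699
floor(log2(576)) = 9, so 9 + 1 = 10
Final answer: 10


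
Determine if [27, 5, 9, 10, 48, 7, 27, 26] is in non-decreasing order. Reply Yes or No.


Check consecutive pairs:
  27 <= 5? False
  5 <= 9? True
  9 <= 10? True
  10 <= 48? True
  48 <= 7? False
  7 <= 27? True
  27 <= 26? False
3 consecutive pair(s) are out of order, so the list is not sorted.
Final answer: No


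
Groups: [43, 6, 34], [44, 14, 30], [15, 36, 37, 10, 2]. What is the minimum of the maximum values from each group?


Find max of each group:
  Group 1: [43, 6, 34] -> max = 43
  Group 2: [44, 14, 30] -> max = 44
  Group 3: [15, 36, 37, 10, 2] -> max = 37
Maxes: [43, 44, 37]
Minimum of maxes = 37
Final answer: 37


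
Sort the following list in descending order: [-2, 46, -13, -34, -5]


Original list: [-2, 46, -13, -34, -5]
Repeatedly take the largest remaining element:
  Remaining [-2, 46, -13, -34, -5] -> largest is 46
  Remaining [-2, -13, -34, -5] -> largest is -2
  Remaining [-13, -34, -5] -> largest is -5
  Remaining [-13, -34] -> largest is -13
  Remaining [-34] -> largest is -34
Collecting the picks in order gives the descending list.
Final answer: [46, -2, -5, -13, -34]


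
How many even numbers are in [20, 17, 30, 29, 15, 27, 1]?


Check each element:
  20 is even
  17 is odd
  30 is even
  29 is odd
  15 is odd
  27 is odd
  1 is odd
Evens: [20, 30]
Count of evens = 2
Final answer: 2


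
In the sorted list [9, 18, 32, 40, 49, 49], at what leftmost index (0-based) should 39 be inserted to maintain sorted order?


List is sorted: [9, 18, 32, 40, 49, 49]
We need the leftmost position where 39 can be inserted, i.e. the first index whose element is >= 39 (or the end of the list if none is).
Binary search with low=0, high=6 (0-based indices):
  low=0, high=6, mid=3: a[3]=40 >= 39, so high = 3
  low=0, high=3, mid=1: a[1]=18 < 39, so low = 2
  low=2, high=3, mid=2: a[2]=32 < 39, so low = 3
Now low = high = 3, so the insertion index is 3.
Final answer: 3


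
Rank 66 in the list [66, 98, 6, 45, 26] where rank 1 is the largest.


Sort descending: [98, 66, 45, 26, 6]
Find 66 in the sorted list.
66 is at position 2.
Final answer: 2


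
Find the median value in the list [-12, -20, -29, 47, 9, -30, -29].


First, sort the list: [-30, -29, -29, -20, -12, 9, 47]
The list has 7 elements (odd count).
The middle index is 3 (0-based), and the element there is -20.
Final answer: -20
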